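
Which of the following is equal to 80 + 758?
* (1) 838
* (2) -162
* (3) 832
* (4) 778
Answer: 1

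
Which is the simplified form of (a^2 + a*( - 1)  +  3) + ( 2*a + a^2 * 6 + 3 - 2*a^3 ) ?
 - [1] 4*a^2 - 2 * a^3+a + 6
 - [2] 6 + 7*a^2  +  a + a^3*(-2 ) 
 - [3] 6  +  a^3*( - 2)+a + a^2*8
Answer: 2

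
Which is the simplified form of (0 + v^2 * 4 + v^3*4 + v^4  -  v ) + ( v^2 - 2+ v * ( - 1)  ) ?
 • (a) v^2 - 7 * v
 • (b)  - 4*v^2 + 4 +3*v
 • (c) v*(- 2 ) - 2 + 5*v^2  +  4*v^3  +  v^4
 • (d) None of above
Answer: c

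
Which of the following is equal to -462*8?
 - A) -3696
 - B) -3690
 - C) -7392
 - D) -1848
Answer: A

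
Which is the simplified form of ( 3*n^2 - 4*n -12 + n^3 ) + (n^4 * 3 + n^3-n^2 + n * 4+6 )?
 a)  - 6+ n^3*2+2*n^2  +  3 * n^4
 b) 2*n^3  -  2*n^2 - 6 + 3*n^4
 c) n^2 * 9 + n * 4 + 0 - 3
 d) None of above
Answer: a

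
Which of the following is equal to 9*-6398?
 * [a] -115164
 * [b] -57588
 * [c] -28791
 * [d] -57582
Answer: d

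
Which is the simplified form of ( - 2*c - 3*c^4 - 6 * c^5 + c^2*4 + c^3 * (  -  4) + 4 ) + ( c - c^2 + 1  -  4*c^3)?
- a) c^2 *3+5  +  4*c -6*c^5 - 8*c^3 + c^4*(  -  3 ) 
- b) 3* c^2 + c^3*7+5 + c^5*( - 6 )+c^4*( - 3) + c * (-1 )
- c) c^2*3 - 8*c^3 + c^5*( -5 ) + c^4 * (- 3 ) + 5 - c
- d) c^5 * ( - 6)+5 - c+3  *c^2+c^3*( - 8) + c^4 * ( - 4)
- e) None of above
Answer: e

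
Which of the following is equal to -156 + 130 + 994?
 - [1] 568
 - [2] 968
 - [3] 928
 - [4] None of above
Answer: 2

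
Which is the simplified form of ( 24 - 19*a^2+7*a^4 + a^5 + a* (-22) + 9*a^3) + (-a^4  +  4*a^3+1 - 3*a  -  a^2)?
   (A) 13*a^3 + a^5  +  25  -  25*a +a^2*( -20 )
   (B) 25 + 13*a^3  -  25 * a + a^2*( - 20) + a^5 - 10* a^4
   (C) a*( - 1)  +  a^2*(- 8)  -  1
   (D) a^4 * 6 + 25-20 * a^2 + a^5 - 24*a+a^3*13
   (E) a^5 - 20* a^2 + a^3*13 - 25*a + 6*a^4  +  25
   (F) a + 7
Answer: E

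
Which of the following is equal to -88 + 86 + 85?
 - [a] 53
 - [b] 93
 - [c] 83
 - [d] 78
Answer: c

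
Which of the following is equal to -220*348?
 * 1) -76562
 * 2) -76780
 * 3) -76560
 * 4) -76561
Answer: 3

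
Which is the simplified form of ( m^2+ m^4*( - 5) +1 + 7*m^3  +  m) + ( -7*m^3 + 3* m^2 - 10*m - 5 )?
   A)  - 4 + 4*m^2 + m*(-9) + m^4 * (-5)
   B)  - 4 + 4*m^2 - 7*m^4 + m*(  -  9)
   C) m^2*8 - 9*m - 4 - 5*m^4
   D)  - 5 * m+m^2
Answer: A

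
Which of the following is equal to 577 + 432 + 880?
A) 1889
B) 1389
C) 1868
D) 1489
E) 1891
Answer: A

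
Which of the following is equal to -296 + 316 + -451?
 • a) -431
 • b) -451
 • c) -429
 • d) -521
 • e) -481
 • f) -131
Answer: a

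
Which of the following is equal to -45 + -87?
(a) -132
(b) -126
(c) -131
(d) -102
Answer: a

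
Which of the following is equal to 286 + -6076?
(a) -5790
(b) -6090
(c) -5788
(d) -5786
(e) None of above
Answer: a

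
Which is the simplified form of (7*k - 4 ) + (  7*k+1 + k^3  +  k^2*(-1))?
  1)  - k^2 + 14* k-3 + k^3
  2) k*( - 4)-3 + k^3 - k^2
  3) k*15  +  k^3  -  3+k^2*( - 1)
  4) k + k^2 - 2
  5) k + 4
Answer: 1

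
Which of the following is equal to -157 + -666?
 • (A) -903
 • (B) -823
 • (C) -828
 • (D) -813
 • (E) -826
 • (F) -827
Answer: B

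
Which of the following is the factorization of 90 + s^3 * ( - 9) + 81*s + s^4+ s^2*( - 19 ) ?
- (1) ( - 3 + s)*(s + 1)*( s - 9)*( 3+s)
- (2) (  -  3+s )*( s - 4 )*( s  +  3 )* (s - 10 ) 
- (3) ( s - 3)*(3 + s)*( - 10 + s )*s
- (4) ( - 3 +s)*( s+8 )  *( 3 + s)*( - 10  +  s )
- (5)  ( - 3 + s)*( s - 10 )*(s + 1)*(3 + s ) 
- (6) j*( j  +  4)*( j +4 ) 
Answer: 5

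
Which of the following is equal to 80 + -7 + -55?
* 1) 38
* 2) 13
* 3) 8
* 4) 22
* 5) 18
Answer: 5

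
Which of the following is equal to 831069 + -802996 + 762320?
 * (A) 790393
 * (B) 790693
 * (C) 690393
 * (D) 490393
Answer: A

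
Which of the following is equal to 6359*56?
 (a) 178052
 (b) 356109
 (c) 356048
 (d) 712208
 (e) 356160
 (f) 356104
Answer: f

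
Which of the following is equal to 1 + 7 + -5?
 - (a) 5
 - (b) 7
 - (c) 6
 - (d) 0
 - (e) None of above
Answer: e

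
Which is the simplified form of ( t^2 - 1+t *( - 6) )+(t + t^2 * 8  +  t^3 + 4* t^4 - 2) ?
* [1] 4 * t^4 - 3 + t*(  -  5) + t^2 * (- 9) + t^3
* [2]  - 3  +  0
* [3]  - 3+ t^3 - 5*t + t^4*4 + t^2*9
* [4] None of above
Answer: 3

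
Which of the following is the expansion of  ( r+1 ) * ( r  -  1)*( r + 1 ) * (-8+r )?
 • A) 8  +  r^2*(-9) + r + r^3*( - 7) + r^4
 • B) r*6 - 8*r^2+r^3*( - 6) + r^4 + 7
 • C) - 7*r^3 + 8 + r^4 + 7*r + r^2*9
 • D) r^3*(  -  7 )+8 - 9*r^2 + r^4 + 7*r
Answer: D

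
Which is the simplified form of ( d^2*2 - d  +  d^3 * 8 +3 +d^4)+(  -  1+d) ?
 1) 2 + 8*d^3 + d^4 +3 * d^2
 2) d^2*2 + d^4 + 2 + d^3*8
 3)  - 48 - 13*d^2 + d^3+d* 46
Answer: 2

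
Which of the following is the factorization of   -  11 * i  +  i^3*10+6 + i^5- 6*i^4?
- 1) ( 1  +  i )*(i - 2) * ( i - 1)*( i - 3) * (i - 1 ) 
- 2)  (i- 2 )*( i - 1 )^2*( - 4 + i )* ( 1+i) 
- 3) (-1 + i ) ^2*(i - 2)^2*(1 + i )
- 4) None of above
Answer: 1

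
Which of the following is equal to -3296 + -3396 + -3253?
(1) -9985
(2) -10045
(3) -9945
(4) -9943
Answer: 3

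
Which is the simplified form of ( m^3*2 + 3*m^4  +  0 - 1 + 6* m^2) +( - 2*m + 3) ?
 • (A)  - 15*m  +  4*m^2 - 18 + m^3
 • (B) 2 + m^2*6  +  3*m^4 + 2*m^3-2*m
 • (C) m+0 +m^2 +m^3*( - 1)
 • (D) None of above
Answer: B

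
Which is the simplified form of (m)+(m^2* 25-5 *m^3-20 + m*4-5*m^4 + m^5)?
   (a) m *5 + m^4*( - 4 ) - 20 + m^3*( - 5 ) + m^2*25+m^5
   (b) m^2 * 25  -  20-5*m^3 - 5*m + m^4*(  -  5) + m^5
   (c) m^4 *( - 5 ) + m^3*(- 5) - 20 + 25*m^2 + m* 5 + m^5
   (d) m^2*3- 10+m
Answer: c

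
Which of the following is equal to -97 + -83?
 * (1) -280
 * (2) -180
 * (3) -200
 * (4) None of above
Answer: 2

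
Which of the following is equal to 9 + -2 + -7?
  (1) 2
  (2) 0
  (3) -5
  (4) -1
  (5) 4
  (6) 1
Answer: 2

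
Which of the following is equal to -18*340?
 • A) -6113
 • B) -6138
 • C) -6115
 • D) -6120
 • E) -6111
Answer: D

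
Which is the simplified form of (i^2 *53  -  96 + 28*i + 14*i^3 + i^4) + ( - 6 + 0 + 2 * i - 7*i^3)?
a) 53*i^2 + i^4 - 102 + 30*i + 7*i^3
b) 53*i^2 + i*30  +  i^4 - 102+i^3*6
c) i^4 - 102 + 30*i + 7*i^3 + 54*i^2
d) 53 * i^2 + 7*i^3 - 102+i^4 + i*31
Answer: a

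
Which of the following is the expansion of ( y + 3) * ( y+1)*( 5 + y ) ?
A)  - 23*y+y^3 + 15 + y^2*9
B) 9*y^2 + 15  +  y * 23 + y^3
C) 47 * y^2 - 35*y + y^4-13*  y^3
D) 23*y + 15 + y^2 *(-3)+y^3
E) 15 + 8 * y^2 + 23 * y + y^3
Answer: B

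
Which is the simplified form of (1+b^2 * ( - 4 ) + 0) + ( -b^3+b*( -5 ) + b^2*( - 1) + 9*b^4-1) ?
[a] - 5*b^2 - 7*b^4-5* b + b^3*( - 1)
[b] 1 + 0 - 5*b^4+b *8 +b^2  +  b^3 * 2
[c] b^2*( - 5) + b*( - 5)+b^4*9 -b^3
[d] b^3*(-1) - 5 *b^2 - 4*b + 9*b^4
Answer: c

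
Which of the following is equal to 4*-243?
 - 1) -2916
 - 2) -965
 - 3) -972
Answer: 3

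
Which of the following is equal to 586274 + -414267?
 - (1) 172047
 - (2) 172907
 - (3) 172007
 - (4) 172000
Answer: 3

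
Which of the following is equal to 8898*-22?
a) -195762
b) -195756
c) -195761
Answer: b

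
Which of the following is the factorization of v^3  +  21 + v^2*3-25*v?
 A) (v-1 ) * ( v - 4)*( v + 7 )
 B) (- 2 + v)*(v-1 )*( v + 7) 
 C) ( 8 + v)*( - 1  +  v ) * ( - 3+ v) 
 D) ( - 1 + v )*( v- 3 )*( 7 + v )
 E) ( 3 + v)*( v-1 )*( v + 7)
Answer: D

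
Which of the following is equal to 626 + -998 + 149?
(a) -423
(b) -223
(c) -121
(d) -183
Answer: b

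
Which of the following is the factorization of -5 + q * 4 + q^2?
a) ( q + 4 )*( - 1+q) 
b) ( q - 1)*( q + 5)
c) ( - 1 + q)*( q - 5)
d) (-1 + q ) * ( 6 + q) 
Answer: b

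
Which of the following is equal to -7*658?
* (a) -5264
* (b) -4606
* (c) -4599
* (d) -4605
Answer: b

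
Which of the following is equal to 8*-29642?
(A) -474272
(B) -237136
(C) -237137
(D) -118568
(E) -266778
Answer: B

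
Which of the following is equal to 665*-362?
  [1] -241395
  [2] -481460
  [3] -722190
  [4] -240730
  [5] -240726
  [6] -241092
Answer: 4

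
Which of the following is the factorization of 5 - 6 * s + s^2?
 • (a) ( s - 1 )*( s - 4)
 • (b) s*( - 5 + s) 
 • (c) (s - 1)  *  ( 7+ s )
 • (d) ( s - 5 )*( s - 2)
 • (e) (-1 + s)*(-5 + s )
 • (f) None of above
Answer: e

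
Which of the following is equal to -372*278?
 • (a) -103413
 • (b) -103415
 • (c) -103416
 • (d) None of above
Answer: c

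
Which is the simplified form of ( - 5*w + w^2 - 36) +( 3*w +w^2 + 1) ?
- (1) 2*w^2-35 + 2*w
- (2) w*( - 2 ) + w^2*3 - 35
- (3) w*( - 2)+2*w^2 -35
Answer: 3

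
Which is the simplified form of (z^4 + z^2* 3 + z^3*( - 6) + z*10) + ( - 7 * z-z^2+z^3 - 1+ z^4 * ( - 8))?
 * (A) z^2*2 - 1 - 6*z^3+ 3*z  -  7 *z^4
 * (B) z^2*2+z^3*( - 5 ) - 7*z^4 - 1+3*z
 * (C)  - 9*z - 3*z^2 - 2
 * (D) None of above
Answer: B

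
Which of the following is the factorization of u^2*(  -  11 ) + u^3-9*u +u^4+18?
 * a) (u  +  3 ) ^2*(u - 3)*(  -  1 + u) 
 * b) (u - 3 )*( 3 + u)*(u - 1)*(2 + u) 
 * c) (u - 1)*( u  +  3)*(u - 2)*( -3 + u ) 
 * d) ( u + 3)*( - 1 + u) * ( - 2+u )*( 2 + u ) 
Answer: b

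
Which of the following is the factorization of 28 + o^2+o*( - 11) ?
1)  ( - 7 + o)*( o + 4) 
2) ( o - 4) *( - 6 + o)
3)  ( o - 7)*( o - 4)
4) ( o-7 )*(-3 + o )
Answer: 3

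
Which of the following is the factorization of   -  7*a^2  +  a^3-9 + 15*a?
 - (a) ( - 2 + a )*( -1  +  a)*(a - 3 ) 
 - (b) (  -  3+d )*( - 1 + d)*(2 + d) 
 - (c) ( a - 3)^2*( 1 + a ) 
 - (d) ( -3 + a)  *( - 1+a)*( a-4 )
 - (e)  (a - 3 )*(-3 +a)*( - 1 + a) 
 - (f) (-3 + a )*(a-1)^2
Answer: e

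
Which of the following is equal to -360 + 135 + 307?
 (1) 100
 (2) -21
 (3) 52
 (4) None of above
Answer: 4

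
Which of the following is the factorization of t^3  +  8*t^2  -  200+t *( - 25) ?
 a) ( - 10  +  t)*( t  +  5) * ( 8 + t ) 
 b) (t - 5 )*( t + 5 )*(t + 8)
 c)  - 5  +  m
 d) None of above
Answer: b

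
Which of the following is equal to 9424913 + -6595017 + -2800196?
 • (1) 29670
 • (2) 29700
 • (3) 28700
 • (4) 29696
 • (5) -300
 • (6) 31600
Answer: 2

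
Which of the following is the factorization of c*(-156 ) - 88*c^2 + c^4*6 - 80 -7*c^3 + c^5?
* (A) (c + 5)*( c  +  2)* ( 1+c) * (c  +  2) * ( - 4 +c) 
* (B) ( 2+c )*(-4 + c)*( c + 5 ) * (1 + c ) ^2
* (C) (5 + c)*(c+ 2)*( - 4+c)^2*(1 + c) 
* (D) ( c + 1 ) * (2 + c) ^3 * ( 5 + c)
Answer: A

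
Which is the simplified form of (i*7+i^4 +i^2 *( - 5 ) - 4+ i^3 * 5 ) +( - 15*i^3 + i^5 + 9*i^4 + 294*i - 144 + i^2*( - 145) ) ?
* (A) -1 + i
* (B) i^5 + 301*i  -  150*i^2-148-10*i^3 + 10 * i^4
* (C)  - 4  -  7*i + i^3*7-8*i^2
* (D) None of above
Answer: B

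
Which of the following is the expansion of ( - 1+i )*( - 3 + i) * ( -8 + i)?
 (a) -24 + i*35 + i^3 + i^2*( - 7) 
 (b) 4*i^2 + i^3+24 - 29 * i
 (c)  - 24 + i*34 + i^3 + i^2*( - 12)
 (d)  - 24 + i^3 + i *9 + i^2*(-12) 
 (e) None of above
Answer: e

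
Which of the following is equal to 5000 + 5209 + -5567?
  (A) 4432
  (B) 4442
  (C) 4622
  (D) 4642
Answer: D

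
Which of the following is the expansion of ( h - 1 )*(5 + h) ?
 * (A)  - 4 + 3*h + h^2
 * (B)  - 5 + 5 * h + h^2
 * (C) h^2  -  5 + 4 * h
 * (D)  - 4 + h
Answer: C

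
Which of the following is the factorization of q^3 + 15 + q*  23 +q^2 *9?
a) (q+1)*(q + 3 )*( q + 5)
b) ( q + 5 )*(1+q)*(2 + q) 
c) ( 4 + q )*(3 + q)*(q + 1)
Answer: a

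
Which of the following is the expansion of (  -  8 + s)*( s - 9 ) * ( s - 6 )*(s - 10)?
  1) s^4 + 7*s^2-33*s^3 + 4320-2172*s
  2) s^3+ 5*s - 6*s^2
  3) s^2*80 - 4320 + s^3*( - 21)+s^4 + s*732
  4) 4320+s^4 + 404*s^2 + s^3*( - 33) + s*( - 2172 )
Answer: 4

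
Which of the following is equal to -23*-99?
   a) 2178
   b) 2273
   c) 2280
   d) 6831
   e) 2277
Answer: e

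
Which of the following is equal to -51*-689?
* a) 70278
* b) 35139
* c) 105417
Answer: b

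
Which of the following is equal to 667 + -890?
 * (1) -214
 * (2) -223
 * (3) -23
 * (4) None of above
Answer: 2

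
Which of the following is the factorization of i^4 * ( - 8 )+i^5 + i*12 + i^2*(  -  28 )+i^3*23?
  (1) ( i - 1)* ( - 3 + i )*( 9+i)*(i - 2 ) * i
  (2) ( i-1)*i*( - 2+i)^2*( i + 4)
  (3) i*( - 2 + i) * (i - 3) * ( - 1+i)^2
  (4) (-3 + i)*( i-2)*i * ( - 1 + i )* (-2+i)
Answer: 4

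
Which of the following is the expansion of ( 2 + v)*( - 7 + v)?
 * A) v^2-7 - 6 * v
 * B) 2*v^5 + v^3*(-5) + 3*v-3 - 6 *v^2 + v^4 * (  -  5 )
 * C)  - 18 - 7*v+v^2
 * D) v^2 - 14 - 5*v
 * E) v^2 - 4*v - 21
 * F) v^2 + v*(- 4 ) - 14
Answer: D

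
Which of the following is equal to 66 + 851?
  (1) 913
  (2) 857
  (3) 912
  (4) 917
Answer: 4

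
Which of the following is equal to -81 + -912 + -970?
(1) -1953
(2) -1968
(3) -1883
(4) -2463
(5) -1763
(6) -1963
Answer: 6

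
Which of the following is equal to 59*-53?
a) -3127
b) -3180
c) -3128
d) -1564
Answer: a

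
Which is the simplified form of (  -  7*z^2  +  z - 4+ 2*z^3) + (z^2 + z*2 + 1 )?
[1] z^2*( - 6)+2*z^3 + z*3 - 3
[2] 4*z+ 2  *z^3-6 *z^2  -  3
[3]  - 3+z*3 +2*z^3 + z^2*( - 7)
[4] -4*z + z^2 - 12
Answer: 1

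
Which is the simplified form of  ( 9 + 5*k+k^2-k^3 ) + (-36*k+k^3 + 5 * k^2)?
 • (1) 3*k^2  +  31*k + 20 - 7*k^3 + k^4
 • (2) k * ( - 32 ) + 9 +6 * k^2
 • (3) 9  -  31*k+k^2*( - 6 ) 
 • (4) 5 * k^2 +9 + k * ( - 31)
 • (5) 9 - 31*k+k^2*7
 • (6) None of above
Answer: 6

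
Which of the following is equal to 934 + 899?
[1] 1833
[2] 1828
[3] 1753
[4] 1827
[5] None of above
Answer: 1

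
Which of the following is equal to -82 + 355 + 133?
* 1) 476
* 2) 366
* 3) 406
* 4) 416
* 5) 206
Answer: 3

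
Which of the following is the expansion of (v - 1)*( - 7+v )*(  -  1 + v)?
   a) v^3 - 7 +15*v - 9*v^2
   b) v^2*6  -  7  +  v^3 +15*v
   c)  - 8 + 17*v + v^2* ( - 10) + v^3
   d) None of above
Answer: a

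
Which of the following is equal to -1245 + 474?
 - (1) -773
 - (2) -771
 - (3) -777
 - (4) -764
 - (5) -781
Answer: 2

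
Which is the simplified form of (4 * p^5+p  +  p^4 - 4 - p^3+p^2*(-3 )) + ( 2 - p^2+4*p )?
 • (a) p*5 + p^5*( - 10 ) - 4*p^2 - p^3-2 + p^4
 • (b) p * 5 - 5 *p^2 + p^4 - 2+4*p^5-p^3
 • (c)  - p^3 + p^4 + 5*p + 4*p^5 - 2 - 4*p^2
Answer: c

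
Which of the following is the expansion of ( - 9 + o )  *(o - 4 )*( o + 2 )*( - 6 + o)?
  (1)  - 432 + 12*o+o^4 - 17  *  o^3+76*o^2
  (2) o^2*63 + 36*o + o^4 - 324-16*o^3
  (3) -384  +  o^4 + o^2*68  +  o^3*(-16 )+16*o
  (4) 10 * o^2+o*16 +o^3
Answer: 1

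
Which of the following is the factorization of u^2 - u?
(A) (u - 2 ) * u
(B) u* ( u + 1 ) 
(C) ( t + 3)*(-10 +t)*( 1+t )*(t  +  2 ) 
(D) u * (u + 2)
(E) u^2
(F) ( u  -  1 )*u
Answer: F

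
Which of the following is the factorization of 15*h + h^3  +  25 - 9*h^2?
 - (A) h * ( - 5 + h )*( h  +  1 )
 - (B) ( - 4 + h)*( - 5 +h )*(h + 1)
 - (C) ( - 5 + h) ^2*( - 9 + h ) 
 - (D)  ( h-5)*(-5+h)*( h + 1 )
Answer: D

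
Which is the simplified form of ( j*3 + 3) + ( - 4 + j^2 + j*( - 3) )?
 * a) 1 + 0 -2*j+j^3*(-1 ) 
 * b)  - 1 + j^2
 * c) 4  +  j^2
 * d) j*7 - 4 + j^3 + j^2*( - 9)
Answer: b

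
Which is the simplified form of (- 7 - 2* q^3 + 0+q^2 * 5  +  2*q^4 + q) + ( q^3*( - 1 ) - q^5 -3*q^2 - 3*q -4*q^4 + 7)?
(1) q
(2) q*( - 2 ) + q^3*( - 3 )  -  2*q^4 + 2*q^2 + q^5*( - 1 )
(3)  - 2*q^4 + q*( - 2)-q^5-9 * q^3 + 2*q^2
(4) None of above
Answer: 2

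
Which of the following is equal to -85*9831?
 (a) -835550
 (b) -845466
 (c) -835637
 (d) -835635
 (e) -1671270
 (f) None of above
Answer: d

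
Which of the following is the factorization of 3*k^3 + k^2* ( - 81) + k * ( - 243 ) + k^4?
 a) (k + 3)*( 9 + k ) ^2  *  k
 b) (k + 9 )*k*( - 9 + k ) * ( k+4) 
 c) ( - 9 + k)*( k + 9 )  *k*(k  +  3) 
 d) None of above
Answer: c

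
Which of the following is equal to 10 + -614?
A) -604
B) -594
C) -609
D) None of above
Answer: A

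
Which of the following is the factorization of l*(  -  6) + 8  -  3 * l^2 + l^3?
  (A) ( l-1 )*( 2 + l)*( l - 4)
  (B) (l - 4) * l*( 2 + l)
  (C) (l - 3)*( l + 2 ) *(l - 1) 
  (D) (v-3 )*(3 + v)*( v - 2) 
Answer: A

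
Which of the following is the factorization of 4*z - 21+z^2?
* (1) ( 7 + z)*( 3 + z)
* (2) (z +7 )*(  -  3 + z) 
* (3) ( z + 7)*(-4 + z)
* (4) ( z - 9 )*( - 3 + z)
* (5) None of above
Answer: 2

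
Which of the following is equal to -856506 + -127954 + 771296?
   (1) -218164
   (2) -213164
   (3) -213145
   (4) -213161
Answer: 2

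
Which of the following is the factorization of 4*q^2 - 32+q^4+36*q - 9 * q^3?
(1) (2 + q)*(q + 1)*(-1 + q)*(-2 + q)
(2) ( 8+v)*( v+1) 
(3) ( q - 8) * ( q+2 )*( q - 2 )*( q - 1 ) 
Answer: 3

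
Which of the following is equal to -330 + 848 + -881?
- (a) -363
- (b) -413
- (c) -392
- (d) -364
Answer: a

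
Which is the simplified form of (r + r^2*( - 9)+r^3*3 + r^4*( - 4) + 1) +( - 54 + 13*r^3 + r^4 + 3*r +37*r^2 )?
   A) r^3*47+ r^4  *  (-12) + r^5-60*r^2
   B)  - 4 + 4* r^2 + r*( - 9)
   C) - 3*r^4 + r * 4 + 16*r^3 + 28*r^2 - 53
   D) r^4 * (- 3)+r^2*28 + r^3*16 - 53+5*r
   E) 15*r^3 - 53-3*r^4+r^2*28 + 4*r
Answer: C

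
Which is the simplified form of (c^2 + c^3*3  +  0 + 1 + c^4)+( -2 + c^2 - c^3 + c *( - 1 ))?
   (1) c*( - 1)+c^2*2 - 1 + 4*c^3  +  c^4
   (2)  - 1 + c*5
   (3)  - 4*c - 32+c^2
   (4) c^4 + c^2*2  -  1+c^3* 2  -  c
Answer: 4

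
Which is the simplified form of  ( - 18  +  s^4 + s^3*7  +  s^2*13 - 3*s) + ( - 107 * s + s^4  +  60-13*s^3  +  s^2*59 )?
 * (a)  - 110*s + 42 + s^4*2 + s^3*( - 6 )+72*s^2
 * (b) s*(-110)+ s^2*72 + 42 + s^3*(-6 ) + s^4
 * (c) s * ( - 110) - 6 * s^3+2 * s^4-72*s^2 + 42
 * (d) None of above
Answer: a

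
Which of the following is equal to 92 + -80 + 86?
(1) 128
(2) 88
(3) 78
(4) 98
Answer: 4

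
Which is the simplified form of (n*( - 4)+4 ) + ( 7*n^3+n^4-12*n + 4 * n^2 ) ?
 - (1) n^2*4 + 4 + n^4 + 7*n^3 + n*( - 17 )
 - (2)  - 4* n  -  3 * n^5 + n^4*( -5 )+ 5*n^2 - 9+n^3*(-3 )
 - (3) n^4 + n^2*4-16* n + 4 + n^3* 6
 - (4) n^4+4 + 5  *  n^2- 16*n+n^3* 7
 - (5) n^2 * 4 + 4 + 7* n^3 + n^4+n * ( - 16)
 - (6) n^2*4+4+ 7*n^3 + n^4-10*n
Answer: 5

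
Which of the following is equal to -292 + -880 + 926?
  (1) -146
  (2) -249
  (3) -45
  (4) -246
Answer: 4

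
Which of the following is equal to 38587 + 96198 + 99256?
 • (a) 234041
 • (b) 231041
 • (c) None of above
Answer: a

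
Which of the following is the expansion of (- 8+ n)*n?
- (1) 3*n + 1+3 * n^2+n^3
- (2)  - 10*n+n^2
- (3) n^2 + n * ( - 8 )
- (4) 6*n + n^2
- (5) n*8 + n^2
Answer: 3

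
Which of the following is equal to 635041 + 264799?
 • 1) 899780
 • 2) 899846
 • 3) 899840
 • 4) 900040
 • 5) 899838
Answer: 3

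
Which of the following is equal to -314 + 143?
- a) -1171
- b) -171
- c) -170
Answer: b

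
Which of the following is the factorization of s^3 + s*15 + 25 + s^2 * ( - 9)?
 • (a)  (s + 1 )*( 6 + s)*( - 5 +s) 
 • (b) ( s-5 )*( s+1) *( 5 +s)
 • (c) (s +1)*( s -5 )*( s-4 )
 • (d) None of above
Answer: d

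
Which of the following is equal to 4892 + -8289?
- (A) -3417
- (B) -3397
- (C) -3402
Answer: B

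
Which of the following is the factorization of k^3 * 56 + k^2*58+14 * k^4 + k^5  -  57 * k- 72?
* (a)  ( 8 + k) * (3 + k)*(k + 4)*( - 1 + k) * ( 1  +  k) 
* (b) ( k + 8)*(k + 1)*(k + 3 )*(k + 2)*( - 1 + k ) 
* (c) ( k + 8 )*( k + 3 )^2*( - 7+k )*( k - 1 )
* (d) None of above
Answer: d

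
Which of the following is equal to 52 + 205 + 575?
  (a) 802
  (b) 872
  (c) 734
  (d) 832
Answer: d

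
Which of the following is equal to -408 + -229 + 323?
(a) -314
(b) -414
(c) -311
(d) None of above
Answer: a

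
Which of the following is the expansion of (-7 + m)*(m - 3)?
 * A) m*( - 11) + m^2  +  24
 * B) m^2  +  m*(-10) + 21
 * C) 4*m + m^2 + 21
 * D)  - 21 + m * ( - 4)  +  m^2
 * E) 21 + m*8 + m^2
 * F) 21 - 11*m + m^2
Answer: B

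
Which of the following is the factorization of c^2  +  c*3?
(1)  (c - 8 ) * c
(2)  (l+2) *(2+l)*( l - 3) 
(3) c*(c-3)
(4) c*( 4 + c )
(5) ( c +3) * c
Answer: 5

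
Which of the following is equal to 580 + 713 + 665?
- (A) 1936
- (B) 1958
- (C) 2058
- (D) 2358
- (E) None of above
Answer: B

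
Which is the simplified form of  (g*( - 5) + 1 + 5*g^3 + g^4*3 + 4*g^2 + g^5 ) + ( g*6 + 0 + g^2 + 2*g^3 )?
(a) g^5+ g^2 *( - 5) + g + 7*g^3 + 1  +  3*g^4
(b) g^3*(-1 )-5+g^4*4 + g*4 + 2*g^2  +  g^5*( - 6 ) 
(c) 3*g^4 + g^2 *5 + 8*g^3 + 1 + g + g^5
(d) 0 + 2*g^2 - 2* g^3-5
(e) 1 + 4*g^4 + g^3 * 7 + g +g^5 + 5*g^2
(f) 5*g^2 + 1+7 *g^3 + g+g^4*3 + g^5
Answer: f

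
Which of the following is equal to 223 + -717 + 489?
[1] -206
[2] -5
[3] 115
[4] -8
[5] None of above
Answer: 2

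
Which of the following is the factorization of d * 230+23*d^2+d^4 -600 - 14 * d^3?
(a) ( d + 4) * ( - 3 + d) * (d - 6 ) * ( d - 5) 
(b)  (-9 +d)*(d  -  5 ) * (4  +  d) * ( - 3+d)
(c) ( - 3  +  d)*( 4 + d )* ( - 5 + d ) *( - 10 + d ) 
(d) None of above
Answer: c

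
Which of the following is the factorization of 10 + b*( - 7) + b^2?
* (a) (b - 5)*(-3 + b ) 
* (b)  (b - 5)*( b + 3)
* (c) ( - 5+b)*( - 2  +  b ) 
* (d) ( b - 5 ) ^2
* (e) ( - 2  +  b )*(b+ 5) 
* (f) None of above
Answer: c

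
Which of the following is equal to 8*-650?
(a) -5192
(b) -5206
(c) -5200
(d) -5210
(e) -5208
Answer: c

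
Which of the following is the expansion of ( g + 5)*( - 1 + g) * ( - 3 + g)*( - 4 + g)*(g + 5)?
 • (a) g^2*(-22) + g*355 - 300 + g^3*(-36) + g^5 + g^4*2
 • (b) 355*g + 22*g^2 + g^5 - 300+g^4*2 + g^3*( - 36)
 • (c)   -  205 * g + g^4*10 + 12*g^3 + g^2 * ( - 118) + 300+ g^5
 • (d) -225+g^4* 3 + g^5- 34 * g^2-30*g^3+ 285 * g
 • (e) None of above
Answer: a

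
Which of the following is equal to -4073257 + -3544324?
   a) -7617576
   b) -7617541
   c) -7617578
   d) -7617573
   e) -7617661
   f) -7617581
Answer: f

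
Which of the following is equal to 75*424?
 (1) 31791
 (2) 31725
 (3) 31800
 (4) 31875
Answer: 3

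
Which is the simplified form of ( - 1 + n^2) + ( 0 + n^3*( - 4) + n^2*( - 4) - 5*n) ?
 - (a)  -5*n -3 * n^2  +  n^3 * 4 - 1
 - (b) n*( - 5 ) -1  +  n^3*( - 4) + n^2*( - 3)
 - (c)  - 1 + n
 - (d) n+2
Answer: b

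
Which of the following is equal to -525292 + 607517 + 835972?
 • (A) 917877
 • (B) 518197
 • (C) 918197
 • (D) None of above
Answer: C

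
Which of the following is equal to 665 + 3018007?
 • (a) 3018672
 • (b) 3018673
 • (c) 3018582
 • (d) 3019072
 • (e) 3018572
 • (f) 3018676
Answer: a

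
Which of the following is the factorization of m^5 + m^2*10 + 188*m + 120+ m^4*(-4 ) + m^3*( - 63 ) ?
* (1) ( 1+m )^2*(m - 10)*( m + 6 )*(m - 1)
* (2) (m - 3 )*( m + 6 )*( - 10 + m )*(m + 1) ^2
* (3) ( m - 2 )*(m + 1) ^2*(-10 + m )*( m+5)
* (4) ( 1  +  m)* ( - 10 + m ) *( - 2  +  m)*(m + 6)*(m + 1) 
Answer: 4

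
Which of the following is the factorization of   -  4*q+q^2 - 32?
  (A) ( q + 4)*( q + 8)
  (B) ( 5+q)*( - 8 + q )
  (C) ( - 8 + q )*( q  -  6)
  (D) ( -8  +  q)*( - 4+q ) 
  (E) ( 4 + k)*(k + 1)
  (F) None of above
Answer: F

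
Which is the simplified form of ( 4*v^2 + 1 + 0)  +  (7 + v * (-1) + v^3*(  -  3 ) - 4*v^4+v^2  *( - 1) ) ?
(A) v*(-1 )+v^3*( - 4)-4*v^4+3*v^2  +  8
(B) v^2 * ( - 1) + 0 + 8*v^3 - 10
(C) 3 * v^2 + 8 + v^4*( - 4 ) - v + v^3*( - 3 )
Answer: C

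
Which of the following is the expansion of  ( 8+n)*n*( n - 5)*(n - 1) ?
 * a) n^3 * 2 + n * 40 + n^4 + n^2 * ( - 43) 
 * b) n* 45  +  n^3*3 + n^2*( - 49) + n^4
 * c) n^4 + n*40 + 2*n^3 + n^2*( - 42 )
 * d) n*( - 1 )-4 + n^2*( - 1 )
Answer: a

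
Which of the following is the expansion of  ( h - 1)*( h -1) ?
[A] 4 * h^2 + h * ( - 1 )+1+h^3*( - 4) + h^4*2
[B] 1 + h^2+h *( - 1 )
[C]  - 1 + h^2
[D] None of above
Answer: D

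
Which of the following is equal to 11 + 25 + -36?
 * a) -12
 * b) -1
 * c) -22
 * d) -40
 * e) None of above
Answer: e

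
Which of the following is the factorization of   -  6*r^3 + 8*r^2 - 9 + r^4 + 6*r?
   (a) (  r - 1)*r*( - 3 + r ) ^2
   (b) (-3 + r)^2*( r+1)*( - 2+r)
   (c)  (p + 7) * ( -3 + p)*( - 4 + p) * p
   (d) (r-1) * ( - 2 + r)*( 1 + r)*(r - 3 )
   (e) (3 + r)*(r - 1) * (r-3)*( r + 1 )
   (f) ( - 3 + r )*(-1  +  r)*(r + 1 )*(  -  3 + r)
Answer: f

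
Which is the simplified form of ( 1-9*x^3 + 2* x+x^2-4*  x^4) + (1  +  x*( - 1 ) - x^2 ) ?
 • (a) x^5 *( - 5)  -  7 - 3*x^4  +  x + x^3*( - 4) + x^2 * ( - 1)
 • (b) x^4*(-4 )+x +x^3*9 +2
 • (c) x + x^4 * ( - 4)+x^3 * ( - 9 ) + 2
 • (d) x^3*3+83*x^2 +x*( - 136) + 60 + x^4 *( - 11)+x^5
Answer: c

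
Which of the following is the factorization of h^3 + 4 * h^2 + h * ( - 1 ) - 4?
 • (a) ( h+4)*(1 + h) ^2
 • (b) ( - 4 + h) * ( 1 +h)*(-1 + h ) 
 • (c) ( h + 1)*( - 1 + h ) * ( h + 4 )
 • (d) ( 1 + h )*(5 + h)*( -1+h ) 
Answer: c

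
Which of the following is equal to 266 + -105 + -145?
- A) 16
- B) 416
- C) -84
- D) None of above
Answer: A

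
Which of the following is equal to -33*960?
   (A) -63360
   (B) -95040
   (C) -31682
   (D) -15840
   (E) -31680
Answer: E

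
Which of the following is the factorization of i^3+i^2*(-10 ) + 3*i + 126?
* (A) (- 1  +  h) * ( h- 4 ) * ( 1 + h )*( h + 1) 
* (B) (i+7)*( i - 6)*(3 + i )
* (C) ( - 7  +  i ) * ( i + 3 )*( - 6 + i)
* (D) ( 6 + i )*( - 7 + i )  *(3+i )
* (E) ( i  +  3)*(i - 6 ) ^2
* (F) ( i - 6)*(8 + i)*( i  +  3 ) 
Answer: C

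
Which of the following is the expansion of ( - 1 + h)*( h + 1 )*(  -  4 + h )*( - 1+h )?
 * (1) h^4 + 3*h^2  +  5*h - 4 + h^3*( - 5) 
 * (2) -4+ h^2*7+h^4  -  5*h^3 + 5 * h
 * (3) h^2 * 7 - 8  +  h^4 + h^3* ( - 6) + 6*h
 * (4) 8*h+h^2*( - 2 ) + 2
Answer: 1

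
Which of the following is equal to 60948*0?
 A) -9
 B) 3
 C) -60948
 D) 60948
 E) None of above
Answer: E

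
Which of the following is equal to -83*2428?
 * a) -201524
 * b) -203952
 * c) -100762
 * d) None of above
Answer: a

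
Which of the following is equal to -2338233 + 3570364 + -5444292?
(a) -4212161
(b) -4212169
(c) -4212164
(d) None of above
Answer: a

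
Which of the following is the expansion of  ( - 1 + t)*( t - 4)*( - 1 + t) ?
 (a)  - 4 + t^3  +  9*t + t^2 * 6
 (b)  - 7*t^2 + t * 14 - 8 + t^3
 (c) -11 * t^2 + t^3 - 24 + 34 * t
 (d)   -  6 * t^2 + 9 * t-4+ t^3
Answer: d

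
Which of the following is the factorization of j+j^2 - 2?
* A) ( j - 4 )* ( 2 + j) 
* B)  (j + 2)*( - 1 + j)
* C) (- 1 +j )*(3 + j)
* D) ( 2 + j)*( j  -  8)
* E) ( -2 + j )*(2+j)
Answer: B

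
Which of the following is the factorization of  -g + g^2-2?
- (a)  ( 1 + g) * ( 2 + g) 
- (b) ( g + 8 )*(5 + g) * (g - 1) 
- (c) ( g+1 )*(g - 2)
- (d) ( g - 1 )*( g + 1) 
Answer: c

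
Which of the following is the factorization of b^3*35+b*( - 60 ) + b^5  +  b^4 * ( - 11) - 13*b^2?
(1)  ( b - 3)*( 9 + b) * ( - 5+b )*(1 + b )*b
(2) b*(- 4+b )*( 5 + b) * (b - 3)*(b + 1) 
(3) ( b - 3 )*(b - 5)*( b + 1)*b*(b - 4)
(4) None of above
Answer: 3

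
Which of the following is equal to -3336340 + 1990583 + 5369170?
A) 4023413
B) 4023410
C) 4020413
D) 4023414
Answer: A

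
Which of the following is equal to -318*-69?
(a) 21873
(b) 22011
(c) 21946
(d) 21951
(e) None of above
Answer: e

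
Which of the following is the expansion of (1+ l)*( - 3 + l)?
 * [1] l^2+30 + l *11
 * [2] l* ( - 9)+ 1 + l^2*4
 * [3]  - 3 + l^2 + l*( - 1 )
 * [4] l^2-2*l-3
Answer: 4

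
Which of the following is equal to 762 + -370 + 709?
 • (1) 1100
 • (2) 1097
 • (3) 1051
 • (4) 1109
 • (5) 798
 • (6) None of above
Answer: 6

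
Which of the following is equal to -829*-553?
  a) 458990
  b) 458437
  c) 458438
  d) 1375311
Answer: b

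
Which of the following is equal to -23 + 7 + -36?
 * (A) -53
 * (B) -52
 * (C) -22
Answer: B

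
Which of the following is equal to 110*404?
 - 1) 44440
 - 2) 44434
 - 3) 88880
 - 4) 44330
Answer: 1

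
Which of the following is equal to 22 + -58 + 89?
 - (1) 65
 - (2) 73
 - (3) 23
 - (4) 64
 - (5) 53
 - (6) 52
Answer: 5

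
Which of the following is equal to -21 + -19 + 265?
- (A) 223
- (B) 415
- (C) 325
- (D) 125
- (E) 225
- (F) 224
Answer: E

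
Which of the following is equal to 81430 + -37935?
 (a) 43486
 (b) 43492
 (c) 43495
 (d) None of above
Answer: c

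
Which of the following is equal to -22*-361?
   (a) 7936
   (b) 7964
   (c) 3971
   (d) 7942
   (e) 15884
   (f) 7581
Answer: d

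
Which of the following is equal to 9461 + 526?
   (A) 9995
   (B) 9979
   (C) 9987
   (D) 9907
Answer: C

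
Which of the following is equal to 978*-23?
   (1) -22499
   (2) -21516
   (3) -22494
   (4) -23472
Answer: 3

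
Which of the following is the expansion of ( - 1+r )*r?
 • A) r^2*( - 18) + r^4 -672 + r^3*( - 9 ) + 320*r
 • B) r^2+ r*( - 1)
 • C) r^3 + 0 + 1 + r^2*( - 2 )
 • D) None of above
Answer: B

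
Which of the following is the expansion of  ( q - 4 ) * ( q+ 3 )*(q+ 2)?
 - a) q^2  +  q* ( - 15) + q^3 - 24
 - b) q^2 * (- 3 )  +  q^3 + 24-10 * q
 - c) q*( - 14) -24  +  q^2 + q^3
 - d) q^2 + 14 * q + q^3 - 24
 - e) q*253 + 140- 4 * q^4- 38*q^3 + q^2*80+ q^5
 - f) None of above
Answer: c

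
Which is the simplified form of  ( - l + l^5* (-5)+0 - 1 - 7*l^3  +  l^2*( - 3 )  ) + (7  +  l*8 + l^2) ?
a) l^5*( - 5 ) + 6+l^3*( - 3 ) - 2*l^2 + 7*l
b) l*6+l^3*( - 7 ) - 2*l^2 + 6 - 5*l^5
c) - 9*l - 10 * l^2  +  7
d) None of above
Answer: d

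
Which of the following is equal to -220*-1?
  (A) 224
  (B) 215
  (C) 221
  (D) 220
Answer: D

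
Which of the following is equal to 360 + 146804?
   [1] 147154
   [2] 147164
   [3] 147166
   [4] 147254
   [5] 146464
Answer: 2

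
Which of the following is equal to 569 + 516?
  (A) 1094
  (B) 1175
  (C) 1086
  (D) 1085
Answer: D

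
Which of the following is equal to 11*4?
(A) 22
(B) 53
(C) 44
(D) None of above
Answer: C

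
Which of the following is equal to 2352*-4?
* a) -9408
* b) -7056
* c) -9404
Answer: a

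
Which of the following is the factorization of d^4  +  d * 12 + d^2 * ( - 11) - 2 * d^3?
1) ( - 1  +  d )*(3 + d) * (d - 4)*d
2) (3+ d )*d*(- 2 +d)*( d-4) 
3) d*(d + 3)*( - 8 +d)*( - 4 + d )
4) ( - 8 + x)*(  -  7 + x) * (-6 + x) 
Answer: 1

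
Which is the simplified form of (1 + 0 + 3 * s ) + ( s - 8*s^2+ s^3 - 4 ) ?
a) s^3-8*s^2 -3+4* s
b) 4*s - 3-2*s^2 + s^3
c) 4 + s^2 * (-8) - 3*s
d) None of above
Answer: a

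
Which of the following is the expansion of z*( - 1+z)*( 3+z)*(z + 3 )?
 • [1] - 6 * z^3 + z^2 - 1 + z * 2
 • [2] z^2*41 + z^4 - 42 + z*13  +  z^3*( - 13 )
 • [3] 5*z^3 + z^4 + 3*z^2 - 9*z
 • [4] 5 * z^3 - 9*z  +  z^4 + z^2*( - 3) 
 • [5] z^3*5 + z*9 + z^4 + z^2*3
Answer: 3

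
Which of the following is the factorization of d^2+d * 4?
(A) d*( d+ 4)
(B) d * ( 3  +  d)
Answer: A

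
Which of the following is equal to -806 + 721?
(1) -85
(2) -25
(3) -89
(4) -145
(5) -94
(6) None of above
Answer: 1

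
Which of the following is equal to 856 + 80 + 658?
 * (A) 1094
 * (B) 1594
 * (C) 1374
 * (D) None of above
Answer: B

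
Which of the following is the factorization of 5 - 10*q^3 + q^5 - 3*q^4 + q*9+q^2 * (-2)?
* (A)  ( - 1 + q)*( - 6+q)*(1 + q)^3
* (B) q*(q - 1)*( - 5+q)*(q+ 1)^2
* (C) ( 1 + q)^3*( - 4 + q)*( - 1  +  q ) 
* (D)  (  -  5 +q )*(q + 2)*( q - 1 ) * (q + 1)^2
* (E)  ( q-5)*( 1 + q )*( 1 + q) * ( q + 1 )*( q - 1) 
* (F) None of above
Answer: E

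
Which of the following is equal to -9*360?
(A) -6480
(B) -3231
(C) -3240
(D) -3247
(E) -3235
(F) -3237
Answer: C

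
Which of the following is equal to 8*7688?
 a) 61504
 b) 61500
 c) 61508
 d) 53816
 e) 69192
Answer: a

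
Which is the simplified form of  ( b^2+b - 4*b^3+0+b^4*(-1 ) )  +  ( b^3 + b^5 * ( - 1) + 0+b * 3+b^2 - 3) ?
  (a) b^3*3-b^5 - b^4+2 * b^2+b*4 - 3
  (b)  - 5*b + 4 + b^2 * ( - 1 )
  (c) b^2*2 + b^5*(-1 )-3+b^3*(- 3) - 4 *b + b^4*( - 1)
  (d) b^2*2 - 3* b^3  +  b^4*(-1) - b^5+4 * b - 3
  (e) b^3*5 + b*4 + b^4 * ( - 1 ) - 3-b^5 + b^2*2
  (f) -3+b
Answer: d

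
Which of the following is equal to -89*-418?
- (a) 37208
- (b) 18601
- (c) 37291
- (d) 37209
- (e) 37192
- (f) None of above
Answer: f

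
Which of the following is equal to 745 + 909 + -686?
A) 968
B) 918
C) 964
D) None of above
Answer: A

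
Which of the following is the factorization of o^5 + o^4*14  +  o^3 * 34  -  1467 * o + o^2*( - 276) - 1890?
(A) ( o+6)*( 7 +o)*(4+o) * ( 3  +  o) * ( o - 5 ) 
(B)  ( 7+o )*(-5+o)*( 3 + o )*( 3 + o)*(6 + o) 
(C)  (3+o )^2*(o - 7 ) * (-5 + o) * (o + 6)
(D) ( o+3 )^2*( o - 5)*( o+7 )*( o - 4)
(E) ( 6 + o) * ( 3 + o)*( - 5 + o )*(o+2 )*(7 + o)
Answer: B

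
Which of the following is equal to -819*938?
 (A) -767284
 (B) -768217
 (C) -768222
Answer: C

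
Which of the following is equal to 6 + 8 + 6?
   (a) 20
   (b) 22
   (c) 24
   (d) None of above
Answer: a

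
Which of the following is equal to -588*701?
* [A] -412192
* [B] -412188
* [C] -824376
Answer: B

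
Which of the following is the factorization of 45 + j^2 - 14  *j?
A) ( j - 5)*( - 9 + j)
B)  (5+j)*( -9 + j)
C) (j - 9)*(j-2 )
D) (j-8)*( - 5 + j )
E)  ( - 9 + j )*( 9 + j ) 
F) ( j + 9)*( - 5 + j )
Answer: A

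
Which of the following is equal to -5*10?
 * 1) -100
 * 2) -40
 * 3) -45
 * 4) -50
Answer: 4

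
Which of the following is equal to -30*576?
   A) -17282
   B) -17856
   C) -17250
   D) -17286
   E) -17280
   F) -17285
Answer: E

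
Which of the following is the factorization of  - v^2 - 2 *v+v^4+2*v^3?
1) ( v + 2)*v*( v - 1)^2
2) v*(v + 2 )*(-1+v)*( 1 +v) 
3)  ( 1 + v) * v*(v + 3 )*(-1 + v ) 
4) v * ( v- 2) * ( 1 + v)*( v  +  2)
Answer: 2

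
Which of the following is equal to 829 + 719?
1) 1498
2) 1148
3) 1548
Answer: 3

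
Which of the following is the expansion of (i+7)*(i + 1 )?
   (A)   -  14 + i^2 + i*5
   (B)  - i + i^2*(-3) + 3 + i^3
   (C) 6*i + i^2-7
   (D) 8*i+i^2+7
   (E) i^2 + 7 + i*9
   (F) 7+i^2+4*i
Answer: D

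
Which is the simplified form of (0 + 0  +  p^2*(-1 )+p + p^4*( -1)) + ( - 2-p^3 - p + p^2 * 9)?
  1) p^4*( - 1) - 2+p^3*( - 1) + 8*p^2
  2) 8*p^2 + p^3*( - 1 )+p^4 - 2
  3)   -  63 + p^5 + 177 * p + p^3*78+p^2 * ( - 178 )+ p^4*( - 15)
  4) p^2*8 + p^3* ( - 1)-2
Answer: 1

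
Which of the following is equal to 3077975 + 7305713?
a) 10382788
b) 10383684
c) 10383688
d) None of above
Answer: c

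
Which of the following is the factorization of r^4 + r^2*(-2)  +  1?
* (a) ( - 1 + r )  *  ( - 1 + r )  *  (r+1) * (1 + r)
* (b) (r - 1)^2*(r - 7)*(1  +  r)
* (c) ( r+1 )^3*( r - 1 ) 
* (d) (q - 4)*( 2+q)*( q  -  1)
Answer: a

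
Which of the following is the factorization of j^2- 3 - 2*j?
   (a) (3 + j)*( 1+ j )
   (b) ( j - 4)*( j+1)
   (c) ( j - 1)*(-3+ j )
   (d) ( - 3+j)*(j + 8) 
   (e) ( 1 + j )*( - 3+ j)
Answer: e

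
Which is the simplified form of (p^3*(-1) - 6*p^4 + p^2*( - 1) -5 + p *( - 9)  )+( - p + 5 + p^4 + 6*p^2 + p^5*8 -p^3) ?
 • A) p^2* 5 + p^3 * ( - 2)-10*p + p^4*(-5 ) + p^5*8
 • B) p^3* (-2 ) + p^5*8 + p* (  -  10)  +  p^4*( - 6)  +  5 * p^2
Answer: A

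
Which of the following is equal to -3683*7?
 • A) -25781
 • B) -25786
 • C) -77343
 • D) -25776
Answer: A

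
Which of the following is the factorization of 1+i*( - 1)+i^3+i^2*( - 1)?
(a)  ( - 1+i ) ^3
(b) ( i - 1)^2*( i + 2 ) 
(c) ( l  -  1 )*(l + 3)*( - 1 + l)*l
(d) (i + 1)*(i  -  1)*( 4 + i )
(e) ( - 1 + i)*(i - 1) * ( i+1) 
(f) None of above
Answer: e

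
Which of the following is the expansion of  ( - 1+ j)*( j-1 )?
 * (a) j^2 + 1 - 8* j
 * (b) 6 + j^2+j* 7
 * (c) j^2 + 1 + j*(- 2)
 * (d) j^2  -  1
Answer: c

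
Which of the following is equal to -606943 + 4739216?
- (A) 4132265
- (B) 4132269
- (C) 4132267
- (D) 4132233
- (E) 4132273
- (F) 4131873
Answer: E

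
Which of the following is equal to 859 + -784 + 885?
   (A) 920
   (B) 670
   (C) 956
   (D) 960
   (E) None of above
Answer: D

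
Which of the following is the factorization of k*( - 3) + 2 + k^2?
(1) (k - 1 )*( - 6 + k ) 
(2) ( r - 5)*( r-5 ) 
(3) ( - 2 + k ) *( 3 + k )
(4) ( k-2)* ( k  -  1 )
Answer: 4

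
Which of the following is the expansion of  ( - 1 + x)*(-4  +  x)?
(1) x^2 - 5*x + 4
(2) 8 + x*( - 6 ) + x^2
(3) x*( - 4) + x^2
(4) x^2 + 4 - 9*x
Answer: 1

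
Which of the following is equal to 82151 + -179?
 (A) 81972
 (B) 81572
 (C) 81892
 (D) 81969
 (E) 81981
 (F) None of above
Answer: A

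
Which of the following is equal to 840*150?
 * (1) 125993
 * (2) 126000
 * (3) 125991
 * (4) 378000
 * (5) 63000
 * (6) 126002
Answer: 2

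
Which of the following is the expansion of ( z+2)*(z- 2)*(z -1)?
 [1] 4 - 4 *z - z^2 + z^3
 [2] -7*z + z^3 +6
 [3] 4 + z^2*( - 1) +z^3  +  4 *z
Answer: 1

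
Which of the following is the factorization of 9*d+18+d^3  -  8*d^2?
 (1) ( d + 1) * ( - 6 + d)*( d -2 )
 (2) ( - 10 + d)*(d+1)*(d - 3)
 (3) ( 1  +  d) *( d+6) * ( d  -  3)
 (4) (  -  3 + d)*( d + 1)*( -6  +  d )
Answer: 4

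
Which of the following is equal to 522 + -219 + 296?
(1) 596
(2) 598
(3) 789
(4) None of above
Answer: 4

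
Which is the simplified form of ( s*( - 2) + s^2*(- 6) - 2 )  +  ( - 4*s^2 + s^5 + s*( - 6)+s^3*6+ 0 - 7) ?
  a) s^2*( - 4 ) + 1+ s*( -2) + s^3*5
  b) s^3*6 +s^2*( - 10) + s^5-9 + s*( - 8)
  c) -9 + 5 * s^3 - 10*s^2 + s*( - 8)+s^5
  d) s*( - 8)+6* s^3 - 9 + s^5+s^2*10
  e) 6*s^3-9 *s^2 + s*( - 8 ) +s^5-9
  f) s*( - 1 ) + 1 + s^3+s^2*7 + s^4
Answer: b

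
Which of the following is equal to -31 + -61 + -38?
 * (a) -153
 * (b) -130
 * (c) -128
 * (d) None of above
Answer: b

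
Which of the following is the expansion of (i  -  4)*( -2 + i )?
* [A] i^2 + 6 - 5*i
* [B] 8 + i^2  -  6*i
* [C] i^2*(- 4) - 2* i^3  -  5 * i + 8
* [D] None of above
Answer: B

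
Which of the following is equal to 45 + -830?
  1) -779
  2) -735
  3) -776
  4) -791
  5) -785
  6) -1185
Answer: 5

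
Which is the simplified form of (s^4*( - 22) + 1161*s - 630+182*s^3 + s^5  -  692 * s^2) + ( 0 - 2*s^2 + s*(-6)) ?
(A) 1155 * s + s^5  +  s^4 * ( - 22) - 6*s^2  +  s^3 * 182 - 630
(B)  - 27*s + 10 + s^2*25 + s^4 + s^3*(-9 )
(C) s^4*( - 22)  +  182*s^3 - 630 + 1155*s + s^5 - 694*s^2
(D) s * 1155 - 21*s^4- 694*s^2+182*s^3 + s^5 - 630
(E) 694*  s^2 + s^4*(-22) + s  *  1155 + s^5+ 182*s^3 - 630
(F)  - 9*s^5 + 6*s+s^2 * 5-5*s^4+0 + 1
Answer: C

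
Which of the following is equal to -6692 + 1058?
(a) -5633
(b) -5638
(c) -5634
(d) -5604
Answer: c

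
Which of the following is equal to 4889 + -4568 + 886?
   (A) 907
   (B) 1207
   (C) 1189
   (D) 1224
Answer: B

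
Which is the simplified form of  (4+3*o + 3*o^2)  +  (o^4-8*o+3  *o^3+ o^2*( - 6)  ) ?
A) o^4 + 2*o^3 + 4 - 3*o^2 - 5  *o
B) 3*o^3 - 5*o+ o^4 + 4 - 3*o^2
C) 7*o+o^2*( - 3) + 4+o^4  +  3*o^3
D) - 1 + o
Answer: B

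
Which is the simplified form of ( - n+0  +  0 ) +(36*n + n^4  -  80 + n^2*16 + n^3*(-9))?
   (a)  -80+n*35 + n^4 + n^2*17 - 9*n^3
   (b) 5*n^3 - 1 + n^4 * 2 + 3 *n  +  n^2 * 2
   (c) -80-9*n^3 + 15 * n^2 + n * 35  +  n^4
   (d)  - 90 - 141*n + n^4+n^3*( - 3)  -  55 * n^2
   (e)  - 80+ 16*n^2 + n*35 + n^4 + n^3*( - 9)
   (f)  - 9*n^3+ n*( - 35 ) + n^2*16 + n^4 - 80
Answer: e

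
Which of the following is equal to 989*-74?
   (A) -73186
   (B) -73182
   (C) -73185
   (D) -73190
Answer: A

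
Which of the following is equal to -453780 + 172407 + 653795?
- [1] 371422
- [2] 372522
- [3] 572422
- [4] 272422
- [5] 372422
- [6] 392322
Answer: 5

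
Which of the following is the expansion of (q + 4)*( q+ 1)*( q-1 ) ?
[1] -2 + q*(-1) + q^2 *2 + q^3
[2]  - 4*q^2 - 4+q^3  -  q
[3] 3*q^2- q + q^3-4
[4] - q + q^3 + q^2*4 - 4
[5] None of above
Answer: 4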